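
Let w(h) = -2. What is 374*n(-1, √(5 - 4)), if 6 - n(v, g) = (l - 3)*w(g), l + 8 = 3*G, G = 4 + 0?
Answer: 2992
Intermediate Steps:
G = 4
l = 4 (l = -8 + 3*4 = -8 + 12 = 4)
n(v, g) = 8 (n(v, g) = 6 - (4 - 3)*(-2) = 6 - (-2) = 6 - 1*(-2) = 6 + 2 = 8)
374*n(-1, √(5 - 4)) = 374*8 = 2992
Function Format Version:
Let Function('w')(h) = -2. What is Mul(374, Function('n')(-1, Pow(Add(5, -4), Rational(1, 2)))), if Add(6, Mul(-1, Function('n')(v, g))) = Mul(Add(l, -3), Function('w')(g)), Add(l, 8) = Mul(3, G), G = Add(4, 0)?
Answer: 2992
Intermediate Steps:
G = 4
l = 4 (l = Add(-8, Mul(3, 4)) = Add(-8, 12) = 4)
Function('n')(v, g) = 8 (Function('n')(v, g) = Add(6, Mul(-1, Mul(Add(4, -3), -2))) = Add(6, Mul(-1, Mul(1, -2))) = Add(6, Mul(-1, -2)) = Add(6, 2) = 8)
Mul(374, Function('n')(-1, Pow(Add(5, -4), Rational(1, 2)))) = Mul(374, 8) = 2992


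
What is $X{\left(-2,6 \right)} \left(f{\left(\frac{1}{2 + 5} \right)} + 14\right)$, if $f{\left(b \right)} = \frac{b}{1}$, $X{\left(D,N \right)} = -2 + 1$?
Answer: $- \frac{99}{7} \approx -14.143$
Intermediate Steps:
$X{\left(D,N \right)} = -1$
$f{\left(b \right)} = b$ ($f{\left(b \right)} = b 1 = b$)
$X{\left(-2,6 \right)} \left(f{\left(\frac{1}{2 + 5} \right)} + 14\right) = - (\frac{1}{2 + 5} + 14) = - (\frac{1}{7} + 14) = \left(-1\right) \frac{99}{7} = - \frac{99}{7}$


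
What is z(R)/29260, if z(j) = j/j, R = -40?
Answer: 1/29260 ≈ 3.4176e-5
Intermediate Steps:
z(j) = 1
z(R)/29260 = 1/29260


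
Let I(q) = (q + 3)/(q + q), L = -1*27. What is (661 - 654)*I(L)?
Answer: 28/9 ≈ 3.1111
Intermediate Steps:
L = -27
I(q) = (3 + q)/(2*q) (I(q) = (3 + q)/((2*q)) = (3 + q)*(1/(2*q)) = (3 + q)/(2*q))
(661 - 654)*I(L) = (661 - 654)*((½)*(3 - 27)/(-27)) = 7*((½)*(-1/27)*(-24)) = 7*(4/9) = 28/9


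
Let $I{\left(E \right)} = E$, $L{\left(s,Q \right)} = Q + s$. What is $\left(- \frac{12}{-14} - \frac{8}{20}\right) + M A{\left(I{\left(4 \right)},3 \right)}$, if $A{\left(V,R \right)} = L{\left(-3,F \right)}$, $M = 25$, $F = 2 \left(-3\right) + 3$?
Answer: $- \frac{5234}{35} \approx -149.54$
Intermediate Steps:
$F = -3$ ($F = -6 + 3 = -3$)
$A{\left(V,R \right)} = -6$ ($A{\left(V,R \right)} = -3 - 3 = -6$)
$\left(- \frac{12}{-14} - \frac{8}{20}\right) + M A{\left(I{\left(4 \right)},3 \right)} = \left(- \frac{12}{-14} - \frac{8}{20}\right) + 25 \left(-6\right) = \left(\left(-12\right) \left(- \frac{1}{14}\right) - \frac{2}{5}\right) - 150 = \left(\frac{6}{7} - \frac{2}{5}\right) - 150 = \frac{16}{35} - 150 = - \frac{5234}{35}$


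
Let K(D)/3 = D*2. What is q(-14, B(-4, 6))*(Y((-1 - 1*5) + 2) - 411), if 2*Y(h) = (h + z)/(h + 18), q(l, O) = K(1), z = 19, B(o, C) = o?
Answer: -34479/14 ≈ -2462.8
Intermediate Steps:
K(D) = 6*D (K(D) = 3*(D*2) = 3*(2*D) = 6*D)
q(l, O) = 6 (q(l, O) = 6*1 = 6)
Y(h) = (19 + h)/(2*(18 + h)) (Y(h) = ((h + 19)/(h + 18))/2 = ((19 + h)/(18 + h))/2 = (19 + h)/(2*(18 + h)))
q(-14, B(-4, 6))*(Y((-1 - 1*5) + 2) - 411) = 6*((19 + ((-1 - 1*5) + 2))/(2*(18 + ((-1 - 1*5) + 2))) - 411) = 6*((19 + ((-1 - 5) + 2))/(2*(18 + ((-1 - 5) + 2))) - 411) = 6*((19 + (-6 + 2))/(2*(18 + (-6 + 2))) - 411) = 6*((19 - 4)/(2*(18 - 4)) - 411) = 6*((½)*15/14 - 411) = 6*((½)*(1/14)*15 - 411) = 6*(15/28 - 411) = 6*(-11493/28) = -34479/14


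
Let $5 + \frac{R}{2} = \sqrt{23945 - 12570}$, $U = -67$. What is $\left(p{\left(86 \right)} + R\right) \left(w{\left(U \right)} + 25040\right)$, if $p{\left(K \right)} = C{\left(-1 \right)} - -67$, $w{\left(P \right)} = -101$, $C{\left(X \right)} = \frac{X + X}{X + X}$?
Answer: $1446462 + 249390 \sqrt{455} \approx 6.7661 \cdot 10^{6}$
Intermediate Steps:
$C{\left(X \right)} = 1$ ($C{\left(X \right)} = \frac{2 X}{2 X} = 2 X \frac{1}{2 X} = 1$)
$p{\left(K \right)} = 68$ ($p{\left(K \right)} = 1 - -67 = 1 + 67 = 68$)
$R = -10 + 10 \sqrt{455}$ ($R = -10 + 2 \sqrt{23945 - 12570} = -10 + 2 \sqrt{11375} = -10 + 2 \cdot 5 \sqrt{455} = -10 + 10 \sqrt{455} \approx 203.31$)
$\left(p{\left(86 \right)} + R\right) \left(w{\left(U \right)} + 25040\right) = \left(68 - \left(10 - 10 \sqrt{455}\right)\right) \left(-101 + 25040\right) = \left(58 + 10 \sqrt{455}\right) 24939 = 1446462 + 249390 \sqrt{455}$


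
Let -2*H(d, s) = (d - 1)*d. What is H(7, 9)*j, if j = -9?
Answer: 189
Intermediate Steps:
H(d, s) = -d*(-1 + d)/2 (H(d, s) = -(d - 1)*d/2 = -(-1 + d)*d/2 = -d*(-1 + d)/2)
H(7, 9)*j = ((½)*7*(1 - 1*7))*(-9) = ((½)*7*(1 - 7))*(-9) = ((½)*7*(-6))*(-9) = -21*(-9) = 189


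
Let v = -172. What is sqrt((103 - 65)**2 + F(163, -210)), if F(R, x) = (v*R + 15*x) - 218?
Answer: 2*I*sqrt(7490) ≈ 173.09*I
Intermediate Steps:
F(R, x) = -218 - 172*R + 15*x (F(R, x) = (-172*R + 15*x) - 218 = -218 - 172*R + 15*x)
sqrt((103 - 65)**2 + F(163, -210)) = sqrt((103 - 65)**2 + (-218 - 172*163 + 15*(-210))) = sqrt(38**2 + (-218 - 28036 - 3150)) = sqrt(1444 - 31404) = sqrt(-29960) = 2*I*sqrt(7490)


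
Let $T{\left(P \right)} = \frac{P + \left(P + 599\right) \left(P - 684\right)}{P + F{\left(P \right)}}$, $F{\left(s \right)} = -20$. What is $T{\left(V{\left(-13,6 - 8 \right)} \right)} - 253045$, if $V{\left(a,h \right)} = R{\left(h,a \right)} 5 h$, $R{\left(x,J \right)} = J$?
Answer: $- \frac{14119343}{55} \approx -2.5672 \cdot 10^{5}$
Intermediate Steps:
$V{\left(a,h \right)} = 5 a h$ ($V{\left(a,h \right)} = a 5 h = 5 a h$)
$T{\left(P \right)} = \frac{P + \left(-684 + P\right) \left(599 + P\right)}{-20 + P}$ ($T{\left(P \right)} = \frac{P + \left(P + 599\right) \left(P - 684\right)}{P - 20} = \frac{P + \left(599 + P\right) \left(-684 + P\right)}{-20 + P} = \frac{P + \left(-684 + P\right) \left(599 + P\right)}{-20 + P}$)
$T{\left(V{\left(-13,6 - 8 \right)} \right)} - 253045 = \frac{-409716 + \left(5 \left(-13\right) \left(6 - 8\right)\right)^{2} - 84 \cdot 5 \left(-13\right) \left(6 - 8\right)}{-20 + 5 \left(-13\right) \left(6 - 8\right)} - 253045 = \frac{-409716 + \left(5 \left(-13\right) \left(-2\right)\right)^{2} - 84 \cdot 5 \left(-13\right) \left(-2\right)}{-20 + 5 \left(-13\right) \left(-2\right)} - 253045 = \frac{-409716 + 130^{2} - 10920}{-20 + 130} - 253045 = \frac{-409716 + 16900 - 10920}{110} - 253045 = \frac{1}{110} \left(-403736\right) - 253045 = - \frac{201868}{55} - 253045 = - \frac{14119343}{55}$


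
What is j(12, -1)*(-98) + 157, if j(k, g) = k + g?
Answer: -921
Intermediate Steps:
j(k, g) = g + k
j(12, -1)*(-98) + 157 = (-1 + 12)*(-98) + 157 = 11*(-98) + 157 = -1078 + 157 = -921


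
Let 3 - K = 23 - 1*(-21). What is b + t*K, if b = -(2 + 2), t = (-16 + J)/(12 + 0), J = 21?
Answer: -253/12 ≈ -21.083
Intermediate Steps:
t = 5/12 (t = (-16 + 21)/(12 + 0) = 5/12 ≈ 0.41667)
K = -41 (K = 3 - (23 - 1*(-21)) = 3 - (23 + 21) = 3 - 1*44 = 3 - 44 = -41)
b = -4 (b = -1*4 = -4)
b + t*K = -4 + (5/12)*(-41) = -4 - 205/12 = -253/12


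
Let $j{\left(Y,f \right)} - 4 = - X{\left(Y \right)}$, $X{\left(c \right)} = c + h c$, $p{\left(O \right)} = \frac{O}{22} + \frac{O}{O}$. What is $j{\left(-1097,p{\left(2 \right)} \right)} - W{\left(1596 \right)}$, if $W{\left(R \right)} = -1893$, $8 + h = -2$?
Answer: $-7976$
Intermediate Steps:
$h = -10$ ($h = -8 - 2 = -10$)
$p{\left(O \right)} = 1 + \frac{O}{22}$ ($p{\left(O \right)} = O \frac{1}{22} + 1 = \frac{O}{22} + 1 = 1 + \frac{O}{22}$)
$X{\left(c \right)} = - 9 c$ ($X{\left(c \right)} = c - 10 c = - 9 c$)
$j{\left(Y,f \right)} = 4 + 9 Y$ ($j{\left(Y,f \right)} = 4 - - 9 Y = 4 + 9 Y$)
$j{\left(-1097,p{\left(2 \right)} \right)} - W{\left(1596 \right)} = \left(4 + 9 \left(-1097\right)\right) - -1893 = \left(4 - 9873\right) + 1893 = -9869 + 1893 = -7976$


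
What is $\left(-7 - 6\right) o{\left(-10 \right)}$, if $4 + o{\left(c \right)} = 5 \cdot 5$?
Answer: $-273$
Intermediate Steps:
$o{\left(c \right)} = 21$ ($o{\left(c \right)} = -4 + 5 \cdot 5 = -4 + 25 = 21$)
$\left(-7 - 6\right) o{\left(-10 \right)} = \left(-7 - 6\right) 21 = \left(-13\right) 21 = -273$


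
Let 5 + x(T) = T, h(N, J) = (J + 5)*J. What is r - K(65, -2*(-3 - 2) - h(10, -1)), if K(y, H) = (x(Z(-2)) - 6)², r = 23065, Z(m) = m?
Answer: 22896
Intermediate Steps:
h(N, J) = J*(5 + J) (h(N, J) = (5 + J)*J = J*(5 + J))
x(T) = -5 + T
K(y, H) = 169 (K(y, H) = ((-5 - 2) - 6)² = (-7 - 6)² = (-13)² = 169)
r - K(65, -2*(-3 - 2) - h(10, -1)) = 23065 - 1*169 = 23065 - 169 = 22896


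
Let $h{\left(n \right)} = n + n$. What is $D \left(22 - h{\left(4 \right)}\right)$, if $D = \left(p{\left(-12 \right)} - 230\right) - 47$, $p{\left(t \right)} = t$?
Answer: $-4046$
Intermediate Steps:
$h{\left(n \right)} = 2 n$
$D = -289$ ($D = \left(-12 - 230\right) - 47 = -242 - 47 = -289$)
$D \left(22 - h{\left(4 \right)}\right) = - 289 \left(22 - 2 \cdot 4\right) = - 289 \left(22 - 8\right) = \left(-289\right) 14 = -4046$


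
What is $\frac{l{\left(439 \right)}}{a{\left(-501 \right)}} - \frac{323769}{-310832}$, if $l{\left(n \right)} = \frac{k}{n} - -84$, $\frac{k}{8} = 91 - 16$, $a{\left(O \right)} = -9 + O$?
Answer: $\frac{10139983563}{11598696080} \approx 0.87424$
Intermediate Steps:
$k = 600$ ($k = 8 \left(91 - 16\right) = 8 \cdot 75 = 600$)
$l{\left(n \right)} = 84 + \frac{600}{n}$ ($l{\left(n \right)} = \frac{600}{n} - -84 = \frac{600}{n} + 84 = 84 + \frac{600}{n}$)
$\frac{l{\left(439 \right)}}{a{\left(-501 \right)}} - \frac{323769}{-310832} = \frac{84 + \frac{600}{439}}{-9 - 501} - \frac{323769}{-310832} = \frac{84 + 600 \cdot \frac{1}{439}}{-510} - - \frac{323769}{310832} = \left(84 + \frac{600}{439}\right) \left(- \frac{1}{510}\right) + \frac{323769}{310832} = \frac{37476}{439} \left(- \frac{1}{510}\right) + \frac{323769}{310832} = - \frac{6246}{37315} + \frac{323769}{310832} = \frac{10139983563}{11598696080}$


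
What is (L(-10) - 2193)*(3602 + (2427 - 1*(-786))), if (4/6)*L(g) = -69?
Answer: -31301295/2 ≈ -1.5651e+7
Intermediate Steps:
L(g) = -207/2 (L(g) = (3/2)*(-69) = -207/2)
(L(-10) - 2193)*(3602 + (2427 - 1*(-786))) = (-207/2 - 2193)*(3602 + (2427 - 1*(-786))) = -4593*(3602 + (2427 + 786))/2 = -4593*(3602 + 3213)/2 = -4593/2*6815 = -31301295/2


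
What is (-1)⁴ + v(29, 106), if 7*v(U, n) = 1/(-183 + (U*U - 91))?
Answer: 3970/3969 ≈ 1.0003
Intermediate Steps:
v(U, n) = 1/(7*(-274 + U²)) (v(U, n) = 1/(7*(-183 + (U*U - 91))) = 1/(7*(-183 + (U² - 91))) = 1/(7*(-183 + (-91 + U²))) = 1/(7*(-274 + U²)))
(-1)⁴ + v(29, 106) = (-1)⁴ + 1/(7*(-274 + 29²)) = 1 + 1/(7*(-274 + 841)) = 1 + (⅐)/567 = 1 + (⅐)*(1/567) = 1 + 1/3969 = 3970/3969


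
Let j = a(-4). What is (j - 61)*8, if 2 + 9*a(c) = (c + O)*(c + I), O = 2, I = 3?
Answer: -488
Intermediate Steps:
a(c) = -2/9 + (2 + c)*(3 + c)/9 (a(c) = -2/9 + ((c + 2)*(c + 3))/9 = -2/9 + ((2 + c)*(3 + c))/9 = -2/9 + (2 + c)*(3 + c)/9)
j = 0 (j = 4/9 + (⅑)*(-4)² + (5/9)*(-4) = 4/9 + (⅑)*16 - 20/9 = 4/9 + 16/9 - 20/9 = 0)
(j - 61)*8 = (0 - 61)*8 = -61*8 = -488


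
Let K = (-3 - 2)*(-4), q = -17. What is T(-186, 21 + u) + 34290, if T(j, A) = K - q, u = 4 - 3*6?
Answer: 34327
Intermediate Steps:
K = 20 (K = -5*(-4) = 20)
u = -14 (u = 4 - 18 = -14)
T(j, A) = 37 (T(j, A) = 20 - 1*(-17) = 20 + 17 = 37)
T(-186, 21 + u) + 34290 = 37 + 34290 = 34327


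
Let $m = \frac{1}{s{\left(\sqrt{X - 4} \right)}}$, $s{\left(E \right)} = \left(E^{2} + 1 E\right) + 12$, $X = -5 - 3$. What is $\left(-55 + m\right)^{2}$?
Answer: $\frac{\left(330 + i \sqrt{3}\right)^{2}}{36} \approx 3024.9 + 31.754 i$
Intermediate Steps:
$X = -8$ ($X = -5 - 3 = -8$)
$s{\left(E \right)} = 12 + E + E^{2}$ ($s{\left(E \right)} = \left(E^{2} + E\right) + 12 = \left(E + E^{2}\right) + 12 = 12 + E + E^{2}$)
$m = - \frac{i \sqrt{3}}{6}$ ($m = \frac{1}{12 + \sqrt{-8 - 4} + \left(\sqrt{-8 - 4}\right)^{2}} = \frac{1}{12 + \sqrt{-12} + \left(\sqrt{-12}\right)^{2}} = \frac{1}{12 + 2 i \sqrt{3} + \left(2 i \sqrt{3}\right)^{2}} = \frac{1}{12 + 2 i \sqrt{3} - 12} = \frac{1}{2 i \sqrt{3}} = - \frac{i \sqrt{3}}{6} \approx - 0.28868 i$)
$\left(-55 + m\right)^{2} = \left(-55 - \frac{i \sqrt{3}}{6}\right)^{2}$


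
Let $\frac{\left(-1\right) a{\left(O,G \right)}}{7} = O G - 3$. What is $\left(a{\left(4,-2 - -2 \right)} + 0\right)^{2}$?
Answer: $441$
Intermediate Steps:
$a{\left(O,G \right)} = 21 - 7 G O$ ($a{\left(O,G \right)} = - 7 \left(O G - 3\right) = - 7 \left(G O - 3\right) = - 7 \left(-3 + G O\right) = 21 - 7 G O$)
$\left(a{\left(4,-2 - -2 \right)} + 0\right)^{2} = \left(\left(21 - 7 \left(-2 - -2\right) 4\right) + 0\right)^{2} = \left(\left(21 - 7 \left(-2 + 2\right) 4\right) + 0\right)^{2} = \left(\left(21 - 0 \cdot 4\right) + 0\right)^{2} = \left(\left(21 + 0\right) + 0\right)^{2} = \left(21 + 0\right)^{2} = 21^{2} = 441$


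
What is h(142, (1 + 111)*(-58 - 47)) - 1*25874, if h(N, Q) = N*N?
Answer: -5710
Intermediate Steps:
h(N, Q) = N²
h(142, (1 + 111)*(-58 - 47)) - 1*25874 = 142² - 1*25874 = 20164 - 25874 = -5710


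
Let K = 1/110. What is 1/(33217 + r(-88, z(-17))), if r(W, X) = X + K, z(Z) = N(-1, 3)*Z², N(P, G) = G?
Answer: 110/3749241 ≈ 2.9339e-5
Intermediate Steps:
K = 1/110 ≈ 0.0090909
z(Z) = 3*Z²
r(W, X) = 1/110 + X (r(W, X) = X + 1/110 = 1/110 + X)
1/(33217 + r(-88, z(-17))) = 1/(33217 + (1/110 + 3*(-17)²)) = 1/(33217 + (1/110 + 3*289)) = 1/(33217 + (1/110 + 867)) = 1/(33217 + 95371/110) = 1/(3749241/110) = 110/3749241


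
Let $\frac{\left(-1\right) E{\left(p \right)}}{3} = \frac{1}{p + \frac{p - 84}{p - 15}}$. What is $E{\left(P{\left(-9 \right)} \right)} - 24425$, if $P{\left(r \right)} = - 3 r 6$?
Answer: $- \frac{194520847}{7964} \approx -24425.0$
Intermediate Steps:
$P{\left(r \right)} = - 18 r$
$E{\left(p \right)} = - \frac{3}{p + \frac{-84 + p}{-15 + p}}$ ($E{\left(p \right)} = - \frac{3}{p + \frac{p - 84}{p - 15}} = - \frac{3}{p + \frac{-84 + p}{-15 + p}}$)
$E{\left(P{\left(-9 \right)} \right)} - 24425 = \frac{3 \left(-15 - -162\right)}{84 - \left(\left(-18\right) \left(-9\right)\right)^{2} + 14 \left(\left(-18\right) \left(-9\right)\right)} - 24425 = \frac{3 \left(-15 + 162\right)}{84 - 162^{2} + 14 \cdot 162} - 24425 = 3 \frac{1}{84 - 26244 + 2268} \cdot 147 - 24425 = 3 \frac{1}{-23892} \cdot 147 - 24425 = 3 \left(- \frac{1}{23892}\right) 147 - 24425 = - \frac{147}{7964} - 24425 = - \frac{194520847}{7964}$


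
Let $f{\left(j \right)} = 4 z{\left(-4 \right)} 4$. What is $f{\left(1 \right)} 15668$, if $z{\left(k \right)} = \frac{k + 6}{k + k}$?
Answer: $-62672$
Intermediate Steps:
$z{\left(k \right)} = \frac{6 + k}{2 k}$
$f{\left(j \right)} = -4$ ($f{\left(j \right)} = 4 \frac{6 - 4}{2 \left(-4\right)} 4 = 4 \cdot \frac{1}{2} \left(- \frac{1}{4}\right) 2 \cdot 4 = 4 \left(- \frac{1}{4}\right) 4 = \left(-1\right) 4 = -4$)
$f{\left(1 \right)} 15668 = \left(-4\right) 15668 = -62672$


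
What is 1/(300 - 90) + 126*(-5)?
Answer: -132299/210 ≈ -630.00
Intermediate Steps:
1/(300 - 90) + 126*(-5) = 1/210 - 630 = -132299/210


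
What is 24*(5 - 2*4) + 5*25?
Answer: 53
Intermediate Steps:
24*(5 - 2*4) + 5*25 = 24*(5 - 8) + 125 = 24*(-3) + 125 = -72 + 125 = 53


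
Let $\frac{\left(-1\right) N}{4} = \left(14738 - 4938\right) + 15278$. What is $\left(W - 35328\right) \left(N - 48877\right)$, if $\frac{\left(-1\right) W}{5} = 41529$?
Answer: $36248898897$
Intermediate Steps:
$N = -100312$ ($N = - 4 \left(\left(14738 - 4938\right) + 15278\right) = - 4 \left(9800 + 15278\right) = \left(-4\right) 25078 = -100312$)
$W = -207645$ ($W = \left(-5\right) 41529 = -207645$)
$\left(W - 35328\right) \left(N - 48877\right) = \left(-207645 - 35328\right) \left(-100312 - 48877\right) = \left(-242973\right) \left(-149189\right) = 36248898897$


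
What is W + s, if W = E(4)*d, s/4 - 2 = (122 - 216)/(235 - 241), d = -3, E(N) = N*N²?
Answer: -364/3 ≈ -121.33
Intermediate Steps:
E(N) = N³
s = 212/3 (s = 8 + 4*((122 - 216)/(235 - 241)) = 8 + 4*(-94/(-6)) = 8 + 4*(-94*(-⅙)) = 8 + 4*(47/3) = 8 + 188/3 = 212/3 ≈ 70.667)
W = -192 (W = 4³*(-3) = 64*(-3) = -192)
W + s = -192 + 212/3 = -364/3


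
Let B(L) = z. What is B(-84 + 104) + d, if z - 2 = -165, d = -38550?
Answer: -38713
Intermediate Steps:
z = -163 (z = 2 - 165 = -163)
B(L) = -163
B(-84 + 104) + d = -163 - 38550 = -38713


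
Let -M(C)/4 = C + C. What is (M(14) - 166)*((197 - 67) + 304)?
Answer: -120652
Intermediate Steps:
M(C) = -8*C (M(C) = -4*(C + C) = -8*C)
(M(14) - 166)*((197 - 67) + 304) = (-8*14 - 166)*((197 - 67) + 304) = (-112 - 166)*(130 + 304) = -278*434 = -120652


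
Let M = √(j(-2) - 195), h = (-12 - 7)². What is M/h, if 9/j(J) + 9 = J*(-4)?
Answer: 2*I*√51/361 ≈ 0.039565*I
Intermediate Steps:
j(J) = 9/(-9 - 4*J) (j(J) = 9/(-9 + J*(-4)) = 9/(-9 - 4*J))
h = 361 (h = (-19)² = 361)
M = 2*I*√51 (M = √(-9/(9 + 4*(-2)) - 195) = √(-9/(9 - 8) - 195) = √(-9/1 - 195) = √(-9*1 - 195) = √(-9 - 195) = √(-204) = 2*I*√51 ≈ 14.283*I)
M/h = (2*I*√51)/361 = (2*I*√51)*(1/361) = 2*I*√51/361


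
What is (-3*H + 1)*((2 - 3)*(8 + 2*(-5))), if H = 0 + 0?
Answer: 2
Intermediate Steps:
H = 0
(-3*H + 1)*((2 - 3)*(8 + 2*(-5))) = (-3*0 + 1)*((2 - 3)*(8 + 2*(-5))) = (0 + 1)*(-(8 - 10)) = 1*(-1*(-2)) = 1*2 = 2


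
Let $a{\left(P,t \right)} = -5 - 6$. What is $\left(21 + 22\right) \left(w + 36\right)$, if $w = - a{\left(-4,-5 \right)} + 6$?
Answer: $2279$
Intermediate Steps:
$a{\left(P,t \right)} = -11$ ($a{\left(P,t \right)} = -5 - 6 = -11$)
$w = 17$ ($w = \left(-1\right) \left(-11\right) + 6 = 11 + 6 = 17$)
$\left(21 + 22\right) \left(w + 36\right) = \left(21 + 22\right) \left(17 + 36\right) = 43 \cdot 53 = 2279$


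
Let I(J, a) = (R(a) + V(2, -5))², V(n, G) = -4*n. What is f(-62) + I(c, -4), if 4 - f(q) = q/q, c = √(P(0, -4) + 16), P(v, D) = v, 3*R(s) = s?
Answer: 811/9 ≈ 90.111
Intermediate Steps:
R(s) = s/3
c = 4 (c = √(0 + 16) = √16 = 4)
I(J, a) = (-8 + a/3)² (I(J, a) = (a/3 - 4*2)² = (a/3 - 8)² = (-8 + a/3)²)
f(q) = 3 (f(q) = 4 - q/q = 4 - 1*1 = 4 - 1 = 3)
f(-62) + I(c, -4) = 3 + (-24 - 4)²/9 = 3 + (⅑)*(-28)² = 3 + (⅑)*784 = 3 + 784/9 = 811/9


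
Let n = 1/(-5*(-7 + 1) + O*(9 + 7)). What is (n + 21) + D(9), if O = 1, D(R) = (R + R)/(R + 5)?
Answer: 7183/322 ≈ 22.307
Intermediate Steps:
D(R) = 2*R/(5 + R) (D(R) = (2*R)/(5 + R) = 2*R/(5 + R))
n = 1/46 (n = 1/(-5*(-7 + 1) + 1*(9 + 7)) = 1/(-5*(-6) + 1*16) = 1/(30 + 16) = 1/46 ≈ 0.021739)
(n + 21) + D(9) = (1/46 + 21) + 2*9/(5 + 9) = 967/46 + 2*9/14 = 967/46 + 2*9*(1/14) = 967/46 + 9/7 = 7183/322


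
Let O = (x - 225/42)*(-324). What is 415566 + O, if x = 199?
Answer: 2469780/7 ≈ 3.5283e+5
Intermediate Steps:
O = -439182/7 (O = (199 - 225/42)*(-324) = (199 - 225*1/42)*(-324) = (199 - 75/14)*(-324) = (2711/14)*(-324) = -439182/7 ≈ -62740.)
415566 + O = 415566 - 439182/7 = 2469780/7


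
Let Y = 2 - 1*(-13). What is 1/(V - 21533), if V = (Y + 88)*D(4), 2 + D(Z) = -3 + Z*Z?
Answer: -1/20400 ≈ -4.9020e-5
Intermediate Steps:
Y = 15 (Y = 2 + 13 = 15)
D(Z) = -5 + Z**2 (D(Z) = -2 + (-3 + Z*Z) = -2 + (-3 + Z**2) = -5 + Z**2)
V = 1133 (V = (15 + 88)*(-5 + 4**2) = 103*(-5 + 16) = 103*11 = 1133)
1/(V - 21533) = 1/(1133 - 21533) = 1/(-20400) = -1/20400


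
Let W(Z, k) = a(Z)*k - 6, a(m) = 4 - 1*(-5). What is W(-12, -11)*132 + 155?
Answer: -13705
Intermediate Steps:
a(m) = 9 (a(m) = 4 + 5 = 9)
W(Z, k) = -6 + 9*k (W(Z, k) = 9*k - 6 = -6 + 9*k)
W(-12, -11)*132 + 155 = (-6 + 9*(-11))*132 + 155 = (-6 - 99)*132 + 155 = -105*132 + 155 = -13860 + 155 = -13705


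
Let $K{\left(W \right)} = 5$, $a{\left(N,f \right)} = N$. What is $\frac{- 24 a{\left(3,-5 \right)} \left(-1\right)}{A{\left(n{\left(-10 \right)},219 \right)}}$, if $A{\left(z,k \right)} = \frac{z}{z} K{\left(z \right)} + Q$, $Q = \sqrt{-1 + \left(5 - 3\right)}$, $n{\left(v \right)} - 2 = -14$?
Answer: $12$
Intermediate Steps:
$n{\left(v \right)} = -12$ ($n{\left(v \right)} = 2 - 14 = -12$)
$Q = 1$ ($Q = \sqrt{-1 + \left(5 - 3\right)} = \sqrt{-1 + 2} = \sqrt{1} = 1$)
$A{\left(z,k \right)} = 6$ ($A{\left(z,k \right)} = \frac{z}{z} 5 + 1 = 1 \cdot 5 + 1 = 5 + 1 = 6$)
$\frac{- 24 a{\left(3,-5 \right)} \left(-1\right)}{A{\left(n{\left(-10 \right)},219 \right)}} = \frac{\left(-24\right) 3 \left(-1\right)}{6} = \left(-72\right) \left(-1\right) \frac{1}{6} = 72 \cdot \frac{1}{6} = 12$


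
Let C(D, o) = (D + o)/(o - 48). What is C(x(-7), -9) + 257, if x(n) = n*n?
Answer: 14609/57 ≈ 256.30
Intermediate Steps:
x(n) = n**2
C(D, o) = (D + o)/(-48 + o)
C(x(-7), -9) + 257 = ((-7)**2 - 9)/(-48 - 9) + 257 = (49 - 9)/(-57) + 257 = -1/57*40 + 257 = -40/57 + 257 = 14609/57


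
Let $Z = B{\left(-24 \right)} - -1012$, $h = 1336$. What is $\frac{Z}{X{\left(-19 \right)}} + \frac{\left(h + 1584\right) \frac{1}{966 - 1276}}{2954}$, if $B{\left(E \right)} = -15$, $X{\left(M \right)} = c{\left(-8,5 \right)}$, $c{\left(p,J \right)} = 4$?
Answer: $\frac{45649055}{183148} \approx 249.25$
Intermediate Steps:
$X{\left(M \right)} = 4$
$Z = 997$ ($Z = -15 - -1012 = -15 + 1012 = 997$)
$\frac{Z}{X{\left(-19 \right)}} + \frac{\left(h + 1584\right) \frac{1}{966 - 1276}}{2954} = \frac{997}{4} + \frac{\left(1336 + 1584\right) \frac{1}{966 - 1276}}{2954} = 997 \cdot \frac{1}{4} + \frac{2920}{-310} \cdot \frac{1}{2954} = \frac{997}{4} + 2920 \left(- \frac{1}{310}\right) \frac{1}{2954} = \frac{997}{4} - \frac{146}{45787} = \frac{45649055}{183148}$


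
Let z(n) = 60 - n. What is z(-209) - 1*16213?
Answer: -15944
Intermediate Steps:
z(-209) - 1*16213 = (60 - 1*(-209)) - 1*16213 = (60 + 209) - 16213 = 269 - 16213 = -15944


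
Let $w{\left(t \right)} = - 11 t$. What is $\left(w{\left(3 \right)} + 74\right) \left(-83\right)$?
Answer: $-3403$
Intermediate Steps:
$\left(w{\left(3 \right)} + 74\right) \left(-83\right) = \left(\left(-11\right) 3 + 74\right) \left(-83\right) = \left(-33 + 74\right) \left(-83\right) = 41 \left(-83\right) = -3403$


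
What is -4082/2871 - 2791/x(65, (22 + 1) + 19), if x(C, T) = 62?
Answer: -8266045/178002 ≈ -46.438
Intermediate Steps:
-4082/2871 - 2791/x(65, (22 + 1) + 19) = -4082/2871 - 2791/62 = -8266045/178002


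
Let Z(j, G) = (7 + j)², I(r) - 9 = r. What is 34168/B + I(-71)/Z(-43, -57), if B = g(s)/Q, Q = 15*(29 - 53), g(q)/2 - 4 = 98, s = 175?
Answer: -664226447/11016 ≈ -60297.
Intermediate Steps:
g(q) = 204 (g(q) = 8 + 2*98 = 8 + 196 = 204)
Q = -360 (Q = 15*(-24) = -360)
I(r) = 9 + r
B = -17/30 (B = 204/(-360) = 204*(-1/360) = -17/30 ≈ -0.56667)
34168/B + I(-71)/Z(-43, -57) = 34168/(-17/30) + (9 - 71)/((7 - 43)²) = 34168*(-30/17) - 62/((-36)²) = -1025040/17 - 62/1296 = -1025040/17 - 62*1/1296 = -1025040/17 - 31/648 = -664226447/11016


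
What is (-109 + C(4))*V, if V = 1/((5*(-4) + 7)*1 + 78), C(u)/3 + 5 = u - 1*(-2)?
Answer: -106/65 ≈ -1.6308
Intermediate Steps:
C(u) = -9 + 3*u (C(u) = -15 + 3*(u - 1*(-2)) = -15 + 3*(u + 2) = -15 + 3*(2 + u) = -15 + (6 + 3*u) = -9 + 3*u)
V = 1/65 (V = 1/((-20 + 7)*1 + 78) = 1/(-13*1 + 78) = 1/(-13 + 78) = 1/65 ≈ 0.015385)
(-109 + C(4))*V = (-109 + (-9 + 3*4))*(1/65) = (-109 + (-9 + 12))*(1/65) = (-109 + 3)*(1/65) = -106*1/65 = -106/65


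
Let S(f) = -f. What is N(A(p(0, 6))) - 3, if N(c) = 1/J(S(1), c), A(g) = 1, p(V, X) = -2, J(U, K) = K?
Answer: -2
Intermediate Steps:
N(c) = 1/c
N(A(p(0, 6))) - 3 = 1/1 - 3 = 1 - 3 = -2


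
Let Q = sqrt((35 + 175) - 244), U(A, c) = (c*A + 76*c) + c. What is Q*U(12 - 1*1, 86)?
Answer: 7568*I*sqrt(34) ≈ 44129.0*I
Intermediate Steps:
U(A, c) = 77*c + A*c (U(A, c) = (A*c + 76*c) + c = (76*c + A*c) + c = 77*c + A*c)
Q = I*sqrt(34) (Q = sqrt(210 - 244) = sqrt(-34) = I*sqrt(34) ≈ 5.8309*I)
Q*U(12 - 1*1, 86) = (I*sqrt(34))*(86*(77 + (12 - 1*1))) = (I*sqrt(34))*(86*(77 + (12 - 1))) = (I*sqrt(34))*(86*(77 + 11)) = (I*sqrt(34))*(86*88) = (I*sqrt(34))*7568 = 7568*I*sqrt(34)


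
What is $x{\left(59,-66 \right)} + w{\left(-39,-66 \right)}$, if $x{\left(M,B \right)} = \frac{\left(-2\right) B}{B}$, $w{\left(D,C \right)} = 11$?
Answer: $9$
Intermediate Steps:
$x{\left(M,B \right)} = -2$
$x{\left(59,-66 \right)} + w{\left(-39,-66 \right)} = -2 + 11 = 9$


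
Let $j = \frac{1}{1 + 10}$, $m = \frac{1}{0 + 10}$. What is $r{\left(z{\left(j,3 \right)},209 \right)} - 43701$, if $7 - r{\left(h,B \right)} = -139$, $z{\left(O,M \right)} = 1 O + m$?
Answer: $-43555$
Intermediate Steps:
$m = \frac{1}{10} \approx 0.1$
$j = \frac{1}{11} \approx 0.090909$
$z{\left(O,M \right)} = \frac{1}{10} + O$ ($z{\left(O,M \right)} = 1 O + \frac{1}{10} = O + \frac{1}{10} = \frac{1}{10} + O$)
$r{\left(h,B \right)} = 146$ ($r{\left(h,B \right)} = 7 - -139 = 7 + 139 = 146$)
$r{\left(z{\left(j,3 \right)},209 \right)} - 43701 = 146 - 43701 = -43555$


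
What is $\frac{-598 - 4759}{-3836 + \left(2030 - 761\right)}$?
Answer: $\frac{5357}{2567} \approx 2.0869$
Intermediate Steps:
$\frac{-598 - 4759}{-3836 + \left(2030 - 761\right)} = - \frac{5357}{-3836 + \left(2030 - 761\right)} = - \frac{5357}{-3836 + 1269} = - \frac{5357}{-2567} = \left(-5357\right) \left(- \frac{1}{2567}\right) = \frac{5357}{2567}$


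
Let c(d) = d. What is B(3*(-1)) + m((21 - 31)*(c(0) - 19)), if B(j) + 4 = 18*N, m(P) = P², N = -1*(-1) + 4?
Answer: 36186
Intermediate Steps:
N = 5 (N = 1 + 4 = 5)
B(j) = 86 (B(j) = -4 + 18*5 = -4 + 90 = 86)
B(3*(-1)) + m((21 - 31)*(c(0) - 19)) = 86 + ((21 - 31)*(0 - 19))² = 86 + (-10*(-19))² = 86 + 190² = 86 + 36100 = 36186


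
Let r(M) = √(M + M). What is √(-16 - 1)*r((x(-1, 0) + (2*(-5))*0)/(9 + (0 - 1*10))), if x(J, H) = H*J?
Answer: 0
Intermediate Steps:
r(M) = √2*√M (r(M) = √(2*M) = √2*√M)
√(-16 - 1)*r((x(-1, 0) + (2*(-5))*0)/(9 + (0 - 1*10))) = √(-16 - 1)*(√2*√((0*(-1) + (2*(-5))*0)/(9 + (0 - 1*10)))) = √(-17)*(√2*√((0 - 10*0)/(9 + (0 - 10)))) = (I*√17)*(√2*√((0 + 0)/(9 - 10))) = (I*√17)*(√2*√(0/(-1))) = (I*√17)*(√2*√(0*(-1))) = (I*√17)*(√2*√0) = (I*√17)*(√2*0) = (I*√17)*0 = 0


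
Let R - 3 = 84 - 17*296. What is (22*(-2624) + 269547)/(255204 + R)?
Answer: 211819/250259 ≈ 0.84640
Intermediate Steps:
R = -4945 (R = 3 + (84 - 17*296) = 3 + (84 - 5032) = 3 - 4948 = -4945)
(22*(-2624) + 269547)/(255204 + R) = (22*(-2624) + 269547)/(255204 - 4945) = (-57728 + 269547)/250259 = 211819*(1/250259) = 211819/250259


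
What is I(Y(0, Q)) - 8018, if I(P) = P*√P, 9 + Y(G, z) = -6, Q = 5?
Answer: -8018 - 15*I*√15 ≈ -8018.0 - 58.095*I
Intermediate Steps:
Y(G, z) = -15 (Y(G, z) = -9 - 6 = -15)
I(P) = P^(3/2)
I(Y(0, Q)) - 8018 = (-15)^(3/2) - 8018 = -15*I*√15 - 8018 = -8018 - 15*I*√15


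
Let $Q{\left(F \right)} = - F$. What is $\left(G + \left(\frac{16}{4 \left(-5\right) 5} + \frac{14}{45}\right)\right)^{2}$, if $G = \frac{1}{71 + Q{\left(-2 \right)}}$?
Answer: $\frac{7327849}{269780625} \approx 0.027162$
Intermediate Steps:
$G = \frac{1}{73}$ ($G = \frac{1}{71 - -2} = \frac{1}{71 + 2} = \frac{1}{73} \approx 0.013699$)
$\left(G + \left(\frac{16}{4 \left(-5\right) 5} + \frac{14}{45}\right)\right)^{2} = \left(\frac{1}{73} + \left(\frac{16}{4 \left(-5\right) 5} + \frac{14}{45}\right)\right)^{2} = \left(\frac{1}{73} + \left(\frac{16}{\left(-20\right) 5} + 14 \cdot \frac{1}{45}\right)\right)^{2} = \left(\frac{1}{73} + \left(\frac{16}{-100} + \frac{14}{45}\right)\right)^{2} = \left(\frac{1}{73} + \left(16 \left(- \frac{1}{100}\right) + \frac{14}{45}\right)\right)^{2} = \left(\frac{1}{73} + \left(- \frac{4}{25} + \frac{14}{45}\right)\right)^{2} = \left(\frac{1}{73} + \frac{34}{225}\right)^{2} = \left(\frac{2707}{16425}\right)^{2} = \frac{7327849}{269780625}$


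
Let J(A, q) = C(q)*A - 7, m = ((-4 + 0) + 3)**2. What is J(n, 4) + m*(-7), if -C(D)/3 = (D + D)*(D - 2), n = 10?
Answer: -494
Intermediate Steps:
C(D) = -6*D*(-2 + D) (C(D) = -3*(D + D)*(D - 2) = -3*2*D*(-2 + D) = -6*D*(-2 + D))
m = 1 (m = (-4 + 3)**2 = (-1)**2 = 1)
J(A, q) = -7 + 6*A*q*(2 - q) (J(A, q) = (6*q*(2 - q))*A - 7 = 6*A*q*(2 - q) - 7 = -7 + 6*A*q*(2 - q))
J(n, 4) + m*(-7) = (-7 - 6*10*4*(-2 + 4)) + 1*(-7) = (-7 - 6*10*4*2) - 7 = (-7 - 480) - 7 = -487 - 7 = -494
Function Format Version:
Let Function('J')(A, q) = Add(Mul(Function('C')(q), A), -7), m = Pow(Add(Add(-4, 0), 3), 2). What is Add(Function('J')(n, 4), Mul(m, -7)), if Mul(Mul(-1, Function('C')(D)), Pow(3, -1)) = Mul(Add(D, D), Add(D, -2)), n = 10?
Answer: -494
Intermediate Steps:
Function('C')(D) = Mul(-6, D, Add(-2, D)) (Function('C')(D) = Mul(-3, Mul(Add(D, D), Add(D, -2))) = Mul(-3, Mul(Mul(2, D), Add(-2, D))) = Mul(-3, Mul(2, D, Add(-2, D))) = Mul(-6, D, Add(-2, D)))
m = 1 (m = Pow(Add(-4, 3), 2) = Pow(-1, 2) = 1)
Function('J')(A, q) = Add(-7, Mul(6, A, q, Add(2, Mul(-1, q)))) (Function('J')(A, q) = Add(Mul(Mul(6, q, Add(2, Mul(-1, q))), A), -7) = Add(Mul(6, A, q, Add(2, Mul(-1, q))), -7) = Add(-7, Mul(6, A, q, Add(2, Mul(-1, q)))))
Add(Function('J')(n, 4), Mul(m, -7)) = Add(Add(-7, Mul(-6, 10, 4, Add(-2, 4))), Mul(1, -7)) = Add(Add(-7, Mul(-6, 10, 4, 2)), -7) = Add(Add(-7, -480), -7) = Add(-487, -7) = -494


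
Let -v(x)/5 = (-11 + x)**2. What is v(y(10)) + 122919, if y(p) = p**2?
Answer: 83314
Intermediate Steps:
v(x) = -5*(-11 + x)**2
v(y(10)) + 122919 = -5*(-11 + 10**2)**2 + 122919 = -5*(-11 + 100)**2 + 122919 = -5*89**2 + 122919 = -5*7921 + 122919 = -39605 + 122919 = 83314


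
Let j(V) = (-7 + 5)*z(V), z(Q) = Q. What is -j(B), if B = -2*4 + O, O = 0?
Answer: -16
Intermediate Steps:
B = -8 (B = -2*4 + 0 = -8 + 0 = -8)
j(V) = -2*V (j(V) = (-7 + 5)*V = -2*V)
-j(B) = -(-2)*(-8) = -1*16 = -16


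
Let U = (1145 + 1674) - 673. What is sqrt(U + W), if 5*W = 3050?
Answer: 2*sqrt(689) ≈ 52.498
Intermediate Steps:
W = 610 (W = (1/5)*3050 = 610)
U = 2146 (U = 2819 - 673 = 2146)
sqrt(U + W) = sqrt(2146 + 610) = sqrt(2756) = 2*sqrt(689)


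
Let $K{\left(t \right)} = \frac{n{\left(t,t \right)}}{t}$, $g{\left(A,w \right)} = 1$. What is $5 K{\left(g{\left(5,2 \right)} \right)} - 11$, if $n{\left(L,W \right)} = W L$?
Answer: $-6$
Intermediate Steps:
$n{\left(L,W \right)} = L W$
$K{\left(t \right)} = t$ ($K{\left(t \right)} = \frac{t t}{t} = \frac{t^{2}}{t} = t$)
$5 K{\left(g{\left(5,2 \right)} \right)} - 11 = 5 \cdot 1 - 11 = 5 - 11 = -6$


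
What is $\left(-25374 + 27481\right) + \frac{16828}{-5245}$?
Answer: $\frac{11034387}{5245} \approx 2103.8$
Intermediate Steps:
$\left(-25374 + 27481\right) + \frac{16828}{-5245} = 2107 + 16828 \left(- \frac{1}{5245}\right) = 2107 - \frac{16828}{5245} = \frac{11034387}{5245}$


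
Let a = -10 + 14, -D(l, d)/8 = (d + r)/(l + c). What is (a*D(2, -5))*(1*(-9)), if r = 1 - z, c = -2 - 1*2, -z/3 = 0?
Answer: 576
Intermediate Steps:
z = 0 (z = -3*0 = 0)
c = -4 (c = -2 - 2 = -4)
r = 1 (r = 1 - 1*0 = 1 + 0 = 1)
D(l, d) = -8*(1 + d)/(-4 + l) (D(l, d) = -8*(d + 1)/(l - 4) = -8*(1 + d)/(-4 + l))
a = 4
(a*D(2, -5))*(1*(-9)) = (4*(8*(-1 - 1*(-5))/(-4 + 2)))*(1*(-9)) = (4*(8*(-1 + 5)/(-2)))*(-9) = (4*(8*(-½)*4))*(-9) = (4*(-16))*(-9) = -64*(-9) = 576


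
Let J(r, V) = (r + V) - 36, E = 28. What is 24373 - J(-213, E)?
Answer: 24594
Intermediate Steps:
J(r, V) = -36 + V + r (J(r, V) = (V + r) - 36 = -36 + V + r)
24373 - J(-213, E) = 24373 - (-36 + 28 - 213) = 24373 - 1*(-221) = 24373 + 221 = 24594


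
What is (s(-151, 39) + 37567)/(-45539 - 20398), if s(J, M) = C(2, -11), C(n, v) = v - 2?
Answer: -12518/21979 ≈ -0.56954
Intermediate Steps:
C(n, v) = -2 + v
s(J, M) = -13 (s(J, M) = -2 - 11 = -13)
(s(-151, 39) + 37567)/(-45539 - 20398) = (-13 + 37567)/(-45539 - 20398) = 37554/(-65937) = 37554*(-1/65937) = -12518/21979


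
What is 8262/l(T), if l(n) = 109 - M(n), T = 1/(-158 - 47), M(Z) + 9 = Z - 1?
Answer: 282285/4066 ≈ 69.426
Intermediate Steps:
M(Z) = -10 + Z (M(Z) = -9 + (Z - 1) = -9 + (-1 + Z) = -10 + Z)
T = -1/205 (T = 1/(-205) = -1/205 ≈ -0.0048781)
l(n) = 119 - n (l(n) = 109 - (-10 + n) = 109 + (10 - n) = 119 - n)
8262/l(T) = 8262/(119 - 1*(-1/205)) = 8262/(119 + 1/205) = 8262/(24396/205) = 8262*(205/24396) = 282285/4066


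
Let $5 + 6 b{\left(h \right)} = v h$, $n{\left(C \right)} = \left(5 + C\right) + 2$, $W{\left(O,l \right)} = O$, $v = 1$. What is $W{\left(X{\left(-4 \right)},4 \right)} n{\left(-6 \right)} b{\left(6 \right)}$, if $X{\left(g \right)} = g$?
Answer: $- \frac{2}{3} \approx -0.66667$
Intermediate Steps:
$n{\left(C \right)} = 7 + C$
$b{\left(h \right)} = - \frac{5}{6} + \frac{h}{6}$ ($b{\left(h \right)} = - \frac{5}{6} + \frac{1 h}{6} = - \frac{5}{6} + \frac{h}{6}$)
$W{\left(X{\left(-4 \right)},4 \right)} n{\left(-6 \right)} b{\left(6 \right)} = - 4 \left(7 - 6\right) \left(- \frac{5}{6} + \frac{1}{6} \cdot 6\right) = \left(-4\right) 1 \left(- \frac{5}{6} + 1\right) = \left(-4\right) \frac{1}{6} = - \frac{2}{3}$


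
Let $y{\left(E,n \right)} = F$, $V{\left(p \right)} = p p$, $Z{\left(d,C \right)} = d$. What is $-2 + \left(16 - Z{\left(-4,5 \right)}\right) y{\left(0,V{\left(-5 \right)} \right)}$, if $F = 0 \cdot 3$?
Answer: $-2$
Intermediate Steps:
$V{\left(p \right)} = p^{2}$
$F = 0$
$y{\left(E,n \right)} = 0$
$-2 + \left(16 - Z{\left(-4,5 \right)}\right) y{\left(0,V{\left(-5 \right)} \right)} = -2 + \left(16 - -4\right) 0 = -2 + \left(16 + 4\right) 0 = -2 + 20 \cdot 0 = -2 + 0 = -2$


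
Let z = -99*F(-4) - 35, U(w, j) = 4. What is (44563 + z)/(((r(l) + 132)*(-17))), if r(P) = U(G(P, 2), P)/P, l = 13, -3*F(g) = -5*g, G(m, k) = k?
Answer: -146861/7310 ≈ -20.090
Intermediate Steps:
F(g) = 5*g/3 (F(g) = -(-5)*g/3 = 5*g/3)
r(P) = 4/P
z = 625 (z = -165*(-4) - 35 = -99*(-20/3) - 35 = 660 - 35 = 625)
(44563 + z)/(((r(l) + 132)*(-17))) = (44563 + 625)/(((4/13 + 132)*(-17))) = 45188/(((4*(1/13) + 132)*(-17))) = 45188/(((4/13 + 132)*(-17))) = 45188/(((1720/13)*(-17))) = 45188/(-29240/13) = 45188*(-13/29240) = -146861/7310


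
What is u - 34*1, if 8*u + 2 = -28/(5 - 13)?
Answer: -541/16 ≈ -33.813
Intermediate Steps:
u = 3/16 (u = -¼ + (-28/(5 - 13))/8 = -¼ + (-28/(-8))/8 = -¼ + (-28*(-⅛))/8 = -¼ + (⅛)*(7/2) = -¼ + 7/16 = 3/16 ≈ 0.18750)
u - 34*1 = 3/16 - 34*1 = 3/16 - 34 = -541/16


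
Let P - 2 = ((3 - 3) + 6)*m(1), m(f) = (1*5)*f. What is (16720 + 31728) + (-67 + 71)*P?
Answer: 48576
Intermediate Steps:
m(f) = 5*f
P = 32 (P = 2 + ((3 - 3) + 6)*(5*1) = 2 + (0 + 6)*5 = 2 + 6*5 = 2 + 30 = 32)
(16720 + 31728) + (-67 + 71)*P = (16720 + 31728) + (-67 + 71)*32 = 48448 + 4*32 = 48448 + 128 = 48576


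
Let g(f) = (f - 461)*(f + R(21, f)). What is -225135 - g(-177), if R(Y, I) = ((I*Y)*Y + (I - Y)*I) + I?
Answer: -27892005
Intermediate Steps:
R(Y, I) = I + I*Y² + I*(I - Y) (R(Y, I) = (I*Y² + I*(I - Y)) + I = I + I*Y² + I*(I - Y))
g(f) = (-461 + f)*(f + f*(421 + f)) (g(f) = (f - 461)*(f + f*(1 + f + 21² - 1*21)) = (-461 + f)*(f + f*(1 + f + 441 - 21)) = (-461 + f)*(f + f*(421 + f)))
-225135 - g(-177) = -225135 - (-177)*(-194542 + (-177)² - 39*(-177)) = -225135 - (-177)*(-194542 + 31329 + 6903) = -225135 - (-177)*(-156310) = -225135 - 1*27666870 = -225135 - 27666870 = -27892005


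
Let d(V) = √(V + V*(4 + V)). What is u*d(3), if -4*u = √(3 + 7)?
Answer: -√15 ≈ -3.8730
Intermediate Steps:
u = -√10/4 (u = -√(3 + 7)/4 = -√10/4 ≈ -0.79057)
u*d(3) = (-√10/4)*√(3*(5 + 3)) = (-√10/4)*√(3*8) = (-√10/4)*√24 = (-√10/4)*(2*√6) = -√15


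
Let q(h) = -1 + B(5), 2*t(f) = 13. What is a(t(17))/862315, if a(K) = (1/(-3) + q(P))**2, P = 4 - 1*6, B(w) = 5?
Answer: 121/7760835 ≈ 1.5591e-5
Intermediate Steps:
P = -2 (P = 4 - 6 = -2)
t(f) = 13/2 (t(f) = (1/2)*13 = 13/2)
q(h) = 4 (q(h) = -1 + 5 = 4)
a(K) = 121/9 (a(K) = (1/(-3) + 4)**2 = (-1/3 + 4)**2 = (11/3)**2 = 121/9)
a(t(17))/862315 = (121/9)/862315 = (121/9)*(1/862315) = 121/7760835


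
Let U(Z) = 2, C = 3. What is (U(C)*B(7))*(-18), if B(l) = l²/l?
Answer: -252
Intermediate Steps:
B(l) = l
(U(C)*B(7))*(-18) = (2*7)*(-18) = 14*(-18) = -252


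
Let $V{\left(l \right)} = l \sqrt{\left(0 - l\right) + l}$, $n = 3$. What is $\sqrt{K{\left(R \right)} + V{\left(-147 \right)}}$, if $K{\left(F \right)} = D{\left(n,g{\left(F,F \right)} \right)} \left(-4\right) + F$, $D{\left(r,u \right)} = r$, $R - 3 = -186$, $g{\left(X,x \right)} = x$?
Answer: $i \sqrt{195} \approx 13.964 i$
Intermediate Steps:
$R = -183$ ($R = 3 - 186 = -183$)
$V{\left(l \right)} = 0$ ($V{\left(l \right)} = l \sqrt{- l + l} = l \sqrt{0} = l 0 = 0$)
$K{\left(F \right)} = -12 + F$ ($K{\left(F \right)} = 3 \left(-4\right) + F = -12 + F$)
$\sqrt{K{\left(R \right)} + V{\left(-147 \right)}} = \sqrt{\left(-12 - 183\right) + 0} = \sqrt{-195 + 0} = \sqrt{-195} = i \sqrt{195}$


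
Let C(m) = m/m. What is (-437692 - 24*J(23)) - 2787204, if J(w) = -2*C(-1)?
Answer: -3224848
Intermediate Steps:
C(m) = 1
J(w) = -2 (J(w) = -2*1 = -2)
(-437692 - 24*J(23)) - 2787204 = (-437692 - 24*(-2)) - 2787204 = (-437692 + 48) - 2787204 = -437644 - 2787204 = -3224848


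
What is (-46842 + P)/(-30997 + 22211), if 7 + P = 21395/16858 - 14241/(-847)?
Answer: 668685838031/125452886636 ≈ 5.3302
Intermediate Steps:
P = 158245261/14278726 (P = -7 + (21395/16858 - 14241/(-847)) = -7 + (21395*(1/16858) - 14241*(-1/847)) = -7 + (21395/16858 + 14241/847) = -7 + 258196343/14278726 = 158245261/14278726 ≈ 11.083)
(-46842 + P)/(-30997 + 22211) = (-46842 + 158245261/14278726)/(-30997 + 22211) = -668685838031/14278726/(-8786) = -668685838031/14278726*(-1/8786) = 668685838031/125452886636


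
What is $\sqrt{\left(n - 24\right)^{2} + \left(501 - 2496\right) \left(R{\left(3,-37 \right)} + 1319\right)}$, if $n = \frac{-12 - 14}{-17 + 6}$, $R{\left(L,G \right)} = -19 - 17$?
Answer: $\frac{i \sqrt{309653141}}{11} \approx 1599.7 i$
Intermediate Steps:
$R{\left(L,G \right)} = -36$ ($R{\left(L,G \right)} = -19 - 17 = -36$)
$n = \frac{26}{11}$ ($n = - \frac{26}{-11} = \left(-26\right) \left(- \frac{1}{11}\right) = \frac{26}{11} \approx 2.3636$)
$\sqrt{\left(n - 24\right)^{2} + \left(501 - 2496\right) \left(R{\left(3,-37 \right)} + 1319\right)} = \sqrt{\left(\frac{26}{11} - 24\right)^{2} + \left(501 - 2496\right) \left(-36 + 1319\right)} = \sqrt{\left(- \frac{238}{11}\right)^{2} - 2559585} = \sqrt{\frac{56644}{121} - 2559585} = \sqrt{- \frac{309653141}{121}} = \frac{i \sqrt{309653141}}{11}$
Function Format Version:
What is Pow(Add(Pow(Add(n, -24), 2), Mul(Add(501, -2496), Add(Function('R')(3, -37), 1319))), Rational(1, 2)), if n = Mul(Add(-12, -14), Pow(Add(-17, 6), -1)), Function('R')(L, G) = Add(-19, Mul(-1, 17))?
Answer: Mul(Rational(1, 11), I, Pow(309653141, Rational(1, 2))) ≈ Mul(1599.7, I)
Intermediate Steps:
Function('R')(L, G) = -36 (Function('R')(L, G) = Add(-19, -17) = -36)
n = Rational(26, 11) (n = Mul(-26, Pow(-11, -1)) = Mul(-26, Rational(-1, 11)) = Rational(26, 11) ≈ 2.3636)
Pow(Add(Pow(Add(n, -24), 2), Mul(Add(501, -2496), Add(Function('R')(3, -37), 1319))), Rational(1, 2)) = Pow(Add(Pow(Add(Rational(26, 11), -24), 2), Mul(Add(501, -2496), Add(-36, 1319))), Rational(1, 2)) = Pow(Add(Pow(Rational(-238, 11), 2), Mul(-1995, 1283)), Rational(1, 2)) = Pow(Add(Rational(56644, 121), -2559585), Rational(1, 2)) = Pow(Rational(-309653141, 121), Rational(1, 2)) = Mul(Rational(1, 11), I, Pow(309653141, Rational(1, 2)))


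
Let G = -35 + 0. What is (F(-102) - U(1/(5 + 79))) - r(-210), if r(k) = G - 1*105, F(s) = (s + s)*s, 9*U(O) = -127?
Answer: 188659/9 ≈ 20962.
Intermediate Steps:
U(O) = -127/9 (U(O) = (⅑)*(-127) = -127/9)
F(s) = 2*s² (F(s) = (2*s)*s = 2*s²)
G = -35
r(k) = -140 (r(k) = -35 - 1*105 = -35 - 105 = -140)
(F(-102) - U(1/(5 + 79))) - r(-210) = (2*(-102)² - 1*(-127/9)) - 1*(-140) = (2*10404 + 127/9) + 140 = (20808 + 127/9) + 140 = 187399/9 + 140 = 188659/9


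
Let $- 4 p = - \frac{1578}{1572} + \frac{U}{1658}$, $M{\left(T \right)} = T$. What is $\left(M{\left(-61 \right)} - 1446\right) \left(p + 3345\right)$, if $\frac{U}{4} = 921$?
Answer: $- \frac{4379107907141}{868792} \approx -5.0405 \cdot 10^{6}$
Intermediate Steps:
$U = 3684$ ($U = 4 \cdot 921 = 3684$)
$p = - \frac{264577}{868792}$ ($p = - \frac{- \frac{1578}{1572} + \frac{3684}{1658}}{4} = - \frac{\left(-1578\right) \frac{1}{1572} + 3684 \cdot \frac{1}{1658}}{4} = - \frac{- \frac{263}{262} + \frac{1842}{829}}{4} = \left(- \frac{1}{4}\right) \frac{264577}{217198} = - \frac{264577}{868792} \approx -0.30453$)
$\left(M{\left(-61 \right)} - 1446\right) \left(p + 3345\right) = \left(-61 - 1446\right) \left(- \frac{264577}{868792} + 3345\right) = \left(-1507\right) \frac{2905844663}{868792} = - \frac{4379107907141}{868792}$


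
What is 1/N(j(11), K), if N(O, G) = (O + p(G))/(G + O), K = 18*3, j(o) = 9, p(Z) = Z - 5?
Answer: 63/58 ≈ 1.0862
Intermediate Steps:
p(Z) = -5 + Z
K = 54
N(O, G) = (-5 + G + O)/(G + O) (N(O, G) = (O + (-5 + G))/(G + O) = (-5 + G + O)/(G + O))
1/N(j(11), K) = 1/((-5 + 54 + 9)/(54 + 9)) = 1/(58/63) = 63/58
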